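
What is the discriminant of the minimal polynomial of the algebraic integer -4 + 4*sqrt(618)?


The element -4 + 4*sqrt(618) has minimal polynomial:
x^2 + 8*x - 9872
Discriminant = (8)^2 - 4*(-9872)
= 64 + 39488
= 39552

39552


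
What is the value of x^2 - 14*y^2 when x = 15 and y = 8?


x^2 - d*y^2
= 15^2 - 14*8^2
= 225 - 896
= -671

-671


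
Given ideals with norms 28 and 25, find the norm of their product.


N(IJ) = N(I) * N(J)
= 28 * 25
= 700

700


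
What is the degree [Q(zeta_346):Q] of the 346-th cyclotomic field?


The degree equals Euler's totient phi(346).
346 = 2 * 173
phi(346) = 172

172


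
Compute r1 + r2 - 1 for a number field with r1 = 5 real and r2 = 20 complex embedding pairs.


By Dirichlet's unit theorem:
rank = r1 + r2 - 1
= 5 + 20 - 1
= 24

24


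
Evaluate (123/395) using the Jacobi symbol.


Compute (123/395) via quadratic reciprocity:
  reciprocity: (123/395) -> -(395/123)
  reduce: (26/123)
  pull out 2: (2/123) = -1  (since 123 mod 8 = 3)
  reciprocity: (13/123) -> +(123/13)
  reduce: (6/13)
  pull out 2: (2/13) = -1  (since 13 mod 8 = 5)
  reciprocity: (3/13) -> +(13/3)
  reduce: (1/3)
  (1/3) = 1
Product of signs = -1

-1


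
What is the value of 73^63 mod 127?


p = 127 is prime and the exponent is (p-1)/2 = 63, so by Euler's criterion 73^63 = (73/127) = +1 or -1 mod 127.
Compute by square-and-multiply:
  63 = 32 + 16 + 8 + 4 + 2 + 1 (binary 111111)
  Repeated squaring mod 127: 73^1 = 73, 73^2 = 122, 73^4 = 25, 73^8 = 117, 73^16 = 100, 73^32 = 94
  73^63 = 73^32 * 73^16 * 73^8 * 73^4 * 73^2 * 73^1 = 94 * 100 * 117 * 25 * 122 * 73 mod 127
    94 * 100 = 9400 = 2 mod 127
    2 * 117 = 234 = 107 mod 127
    107 * 25 = 2675 = 8 mod 127
    8 * 122 = 976 = 87 mod 127
    87 * 73 = 6351 = 1 mod 127
  73^63 = 1 mod 127
Result 1: 73 is a quadratic residue mod 127.
73^63 mod 127 = 1

1


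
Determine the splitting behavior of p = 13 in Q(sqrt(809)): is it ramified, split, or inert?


K = Q(sqrt(809)). Since d mod 4 = 1, disc(K) = 809.
Check p | disc: 809 mod 13 = 3.
p does not divide disc. Compute Legendre symbol (d/p):
3^((13-1)/2) mod 13 = 1
(d/p) = 1, so p splits: (p) = P*P' with e=1, f=1, g=2.
Therefore p is split.

split


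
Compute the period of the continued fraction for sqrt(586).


Run the CF algorithm for sqrt(586).
a_0 = floor(sqrt(586)) = 24; set m_0=0, q_0=1.
Recurrence: m' = q*a - m,  q' = (d - m'^2)/q,  a' = floor((a_0 + m')/q').
  step 1: m=24, q=10, a=4
  step 2: m=16, q=33, a=1
  step 3: m=17, q=9, a=4
  step 4: m=19, q=25, a=1
  step 5: m=6, q=22, a=1
  step 6: m=16, q=15, a=2
  step 7: m=14, q=26, a=1
  step 8: m=12, q=17, a=2
  step 9: m=22, q=6, a=7
  step 10: m=20, q=31, a=1
  step 11: m=11, q=15, a=2
  step 12: m=19, q=15, a=2
  step 13: m=11, q=31, a=1
  step 14: m=20, q=6, a=7
  step 15: m=22, q=17, a=2
  step 16: m=12, q=26, a=1
  step 17: m=14, q=15, a=2
  step 18: m=16, q=22, a=1
  step 19: m=6, q=25, a=1
  step 20: m=19, q=9, a=4
  step 21: m=17, q=33, a=1
  step 22: m=16, q=10, a=4
  step 23: m=24, q=1, a=48
a_23 = 2*a_0 = 48, so the period closes here.
sqrt(586) = [24; 4, 1, 4, 1, 1, 2, 1, 2, 7, 1, 2, 2, 1, 7, 2, 1, 2, 1, 1, 4, 1, 4, 48]
Period length = 23

23


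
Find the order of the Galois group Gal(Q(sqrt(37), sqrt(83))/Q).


The 2 square roots of distinct primes are multiplicatively independent over Q,
so [K:Q] = 2^2 and Gal(K/Q) is isomorphic to (Z/2Z)^2.
|Gal| = 2^2 = 4

4


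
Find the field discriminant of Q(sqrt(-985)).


For K = Q(sqrt(d)) with d squarefree: disc(K) = d if d = 1 mod 4, and disc(K) = 4d if d = 2 or 3 mod 4.
Here d = -985, and d mod 4 = 3.
d = 3 mod 4, not 1 (O_K = Z[sqrt(d)]), so disc(K) = 4d = 4 * (-985) = -3940

-3940


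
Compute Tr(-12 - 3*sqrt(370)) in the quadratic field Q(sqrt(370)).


Tr(a + b*sqrt(d)) = (a + b*sqrt(d)) + (a - b*sqrt(d)) = 2a
= 2 * (-12)
= -24

-24


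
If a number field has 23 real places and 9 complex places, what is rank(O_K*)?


By Dirichlet's unit theorem:
rank = r1 + r2 - 1
= 23 + 9 - 1
= 31

31


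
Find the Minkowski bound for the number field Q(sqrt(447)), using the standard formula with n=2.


d = 447, d mod 4 = 3, so disc(K) = 4d = 1788; |disc(K)| = 1788
Real quadratic field, so n = 2, s = r2 = 0, r1 = 2
M = (n!/n^n) * (4/pi)^s * sqrt(|disc(K)|) = (2!/2^2) * (4/pi)^0 * sqrt(1788)
= 0.5 * 1.000000 * 42.284749
= 21.1424

21.1424


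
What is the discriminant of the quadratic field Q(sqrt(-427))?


For K = Q(sqrt(d)) with d squarefree: disc(K) = d if d = 1 mod 4, and disc(K) = 4d if d = 2 or 3 mod 4.
Here d = -427, and d mod 4 = 1.
d = 1 mod 4 (O_K = Z[(1+sqrt(d))/2]), so disc(K) = d = -427

-427


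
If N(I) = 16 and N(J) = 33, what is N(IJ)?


N(IJ) = N(I) * N(J)
= 16 * 33
= 528

528


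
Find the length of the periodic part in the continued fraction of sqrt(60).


Run the CF algorithm for sqrt(60).
a_0 = floor(sqrt(60)) = 7; set m_0=0, q_0=1.
Recurrence: m' = q*a - m,  q' = (d - m'^2)/q,  a' = floor((a_0 + m')/q').
  step 1: m=7, q=11, a=1
  step 2: m=4, q=4, a=2
  step 3: m=4, q=11, a=1
  step 4: m=7, q=1, a=14
a_4 = 2*a_0 = 14, so the period closes here.
sqrt(60) = [7; 1, 2, 1, 14]
Period length = 4

4


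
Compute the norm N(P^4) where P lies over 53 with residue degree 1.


N(P^a) = p^(a*f)
= 53^(4*1)
= 53^4
= 7890481

7890481


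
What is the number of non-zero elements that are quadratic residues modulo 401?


For prime p, the number of non-zero quadratic residues is (p-1)/2.
= (401-1)/2
= 200

200


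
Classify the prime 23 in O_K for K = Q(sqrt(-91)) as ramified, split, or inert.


K = Q(sqrt(-91)). Since d mod 4 = 1, disc(K) = -91.
Check p | disc: -91 mod 23 = 1.
p does not divide disc. Compute Legendre symbol (d/p):
1^((23-1)/2) mod 23 = 1
(d/p) = 1, so p splits: (p) = P*P' with e=1, f=1, g=2.
Therefore p is split.

split


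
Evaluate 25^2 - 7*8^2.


x^2 - d*y^2
= 25^2 - 7*8^2
= 625 - 448
= 177

177


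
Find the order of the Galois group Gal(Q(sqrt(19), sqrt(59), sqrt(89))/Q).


The 3 square roots of distinct primes are multiplicatively independent over Q,
so [K:Q] = 2^3 and Gal(K/Q) is isomorphic to (Z/2Z)^3.
|Gal| = 2^3 = 8

8


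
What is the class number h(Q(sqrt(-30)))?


K = Q(sqrt(-30)). d mod 4 = 2, so D = disc(K) = 4d = -120
h(K) equals the number of primitive reduced positive-definite forms (a, b, c) = a*x^2 + b*x*y + c*y^2 with b^2 - 4ac = D,
where reduced means |b| <= a <= c, with b >= 0 whenever |b| = a or a = c, and primitive means gcd(a, b, c) = 1.
Reduced forces 3a^2 <= |D| = 120, so 1 <= a <= 6; b must have the parity of D, and c = (b^2 - D)/(4a) must be an integer >= a.
Enumerate a = 1..6, b in [-a, a]:
  a=1: (1, 0, 30)  [1]
  a=2: (2, 0, 15)  [1]
  a=3: (3, 0, 10)  [1]
  a=4: none
  a=5: (5, 0, 6)  [1]
  a=6: none
Total reduced forms: 1 + 1 + 1 + 1 = 4
h = 4

4


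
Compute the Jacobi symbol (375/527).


Compute (375/527) via quadratic reciprocity:
  reciprocity: (375/527) -> -(527/375)
  reduce: (152/375)
  pull out 2: (2/375) = +1  (since 375 mod 8 = 7)
  pull out 2: (2/375) = +1  (since 375 mod 8 = 7)
  pull out 2: (2/375) = +1  (since 375 mod 8 = 7)
  reciprocity: (19/375) -> -(375/19)
  reduce: (14/19)
  pull out 2: (2/19) = -1  (since 19 mod 8 = 3)
  reciprocity: (7/19) -> -(19/7)
  reduce: (5/7)
  reciprocity: (5/7) -> +(7/5)
  reduce: (2/5)
  pull out 2: (2/5) = -1  (since 5 mod 8 = 5)
  (1/5) = 1
Product of signs = -1

-1


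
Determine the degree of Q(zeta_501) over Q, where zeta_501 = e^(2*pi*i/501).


The degree equals Euler's totient phi(501).
501 = 3 * 167
phi(501) = 332

332


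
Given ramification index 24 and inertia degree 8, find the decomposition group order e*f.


|D_P| = e * f
= 24 * 8
= 192

192


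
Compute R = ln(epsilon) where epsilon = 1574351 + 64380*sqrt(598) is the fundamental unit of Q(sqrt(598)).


epsilon = 1574351 + 64380*sqrt(598)
= 3.1487e+06
R = ln(3.1487e+06)
= 14.9625

14.9625


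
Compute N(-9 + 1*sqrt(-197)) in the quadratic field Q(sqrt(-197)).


N(a + b*sqrt(d)) = a^2 - d*b^2
= (-9)^2 - (-197)*(1)^2
= 81 + 197
= 278

278


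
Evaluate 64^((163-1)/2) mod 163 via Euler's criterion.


p = 163 is prime and the exponent is (p-1)/2 = 81, so by Euler's criterion 64^81 = (64/163) = +1 or -1 mod 163.
Compute by square-and-multiply:
  81 = 64 + 16 + 1 (binary 1010001)
  Repeated squaring mod 163: 64^1 = 64, 64^2 = 21, 64^4 = 115, 64^8 = 22, 64^16 = 158, 64^32 = 25, 64^64 = 136
  64^81 = 64^64 * 64^16 * 64^1 = 136 * 158 * 64 mod 163
    136 * 158 = 21488 = 135 mod 163
    135 * 64 = 8640 = 1 mod 163
  64^81 = 1 mod 163
Result 1: 64 is a quadratic residue mod 163.
64^81 mod 163 = 1

1


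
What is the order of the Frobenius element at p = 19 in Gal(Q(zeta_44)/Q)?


The Frobenius at p in Gal(Q(zeta_n)/Q) = (Z/nZ)* is the class of p, so its order is ord_44(19), the smallest k >= 1 with 19^k = 1 mod 44.
n = 44 = 2^2 * 11, phi(44) = 20; the order divides phi(n).
Divisors of 20: 1, 2, 4, 5, 10, 20
Repeated squaring mod 44: 19^1 = 19, 19^2 = 9, 19^4 = 37, 19^8 = 5, 19^16 = 25
Test divisors in increasing order:
  k=1: 19^1 = 19 mod 44
  k=2: 19^2 = 9 mod 44
  k=4: 19^4 = 37 mod 44
  k=5: 19^5 = 37 * 19 = 43 mod 44
  k=10: 19^10 = 5 * 9 = 1 mod 44  <- first divisor giving 1
Order = 10

10


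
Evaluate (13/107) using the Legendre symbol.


p = 107 is prime, so compute (13/107) with the reciprocity algorithm (Jacobi-symbol steps: pull out 2s via (2/n), flip via reciprocity, reduce):
  reciprocity: (13/107) -> +(107/13)
  reduce: (3/13)
  reciprocity: (3/13) -> +(13/3)
  reduce: (1/3)
  (1/3) = 1
Product of signs = 1
(13/107) = 1

1


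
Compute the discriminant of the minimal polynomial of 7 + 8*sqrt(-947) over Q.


The element 7 + 8*sqrt(-947) has minimal polynomial:
x^2 - 14*x + 60657
Discriminant = (-14)^2 - 4*(60657)
= 196 - 242628
= -242432

-242432


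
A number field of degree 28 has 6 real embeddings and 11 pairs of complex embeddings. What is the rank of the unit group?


By Dirichlet's unit theorem:
rank = r1 + r2 - 1
= 6 + 11 - 1
= 16

16


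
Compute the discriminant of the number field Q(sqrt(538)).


For K = Q(sqrt(d)) with d squarefree: disc(K) = d if d = 1 mod 4, and disc(K) = 4d if d = 2 or 3 mod 4.
Here d = 538, and d mod 4 = 2.
d = 2 mod 4, not 1 (O_K = Z[sqrt(d)]), so disc(K) = 4d = 4 * (538) = 2152

2152


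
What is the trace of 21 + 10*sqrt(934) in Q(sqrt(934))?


Tr(a + b*sqrt(d)) = (a + b*sqrt(d)) + (a - b*sqrt(d)) = 2a
= 2 * (21)
= 42

42


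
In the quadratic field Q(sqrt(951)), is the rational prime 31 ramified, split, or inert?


K = Q(sqrt(951)). Since d mod 4 = 3, disc(K) = 3804.
Check p | disc: 3804 mod 31 = 22.
p does not divide disc. Compute Legendre symbol (d/p):
21^((31-1)/2) mod 31 = -1
(d/p) = -1, so p is inert: (p) stays prime with e=1, f=2, g=1.
Therefore p is inert.

inert


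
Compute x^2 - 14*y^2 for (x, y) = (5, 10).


x^2 - d*y^2
= 5^2 - 14*10^2
= 25 - 1400
= -1375

-1375


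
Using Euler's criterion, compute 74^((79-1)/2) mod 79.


p = 79 is prime and the exponent is (p-1)/2 = 39, so by Euler's criterion 74^39 = (74/79) = +1 or -1 mod 79.
Compute by square-and-multiply:
  39 = 32 + 4 + 2 + 1 (binary 100111)
  Repeated squaring mod 79: 74^1 = 74, 74^2 = 25, 74^4 = 72, 74^8 = 49, 74^16 = 31, 74^32 = 13
  74^39 = 74^32 * 74^4 * 74^2 * 74^1 = 13 * 72 * 25 * 74 mod 79
    13 * 72 = 936 = 67 mod 79
    67 * 25 = 1675 = 16 mod 79
    16 * 74 = 1184 = 78 mod 79
  74^39 = 78 mod 79
Result 78 = p - 1 = -1 mod 79: 74 is a quadratic non-residue mod 79. As a residue in [0, p-1] the value is 78.
74^39 mod 79 = 78

78


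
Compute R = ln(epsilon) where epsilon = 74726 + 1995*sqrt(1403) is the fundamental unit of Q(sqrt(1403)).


epsilon = 74726 + 1995*sqrt(1403)
= 149452.0000
R = ln(149452.0000)
= 11.9147

11.9147


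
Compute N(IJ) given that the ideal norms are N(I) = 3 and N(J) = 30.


N(IJ) = N(I) * N(J)
= 3 * 30
= 90

90


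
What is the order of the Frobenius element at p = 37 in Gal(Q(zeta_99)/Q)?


The Frobenius at p in Gal(Q(zeta_n)/Q) = (Z/nZ)* is the class of p, so its order is ord_99(37), the smallest k >= 1 with 37^k = 1 mod 99.
n = 99 = 3^2 * 11, phi(99) = 60; the order divides phi(n).
Divisors of 60: 1, 2, 3, 4, 5, 6, 10, 12, 15, 20, 30, 60
Repeated squaring mod 99: 37^1 = 37, 37^2 = 82, 37^4 = 91, 37^8 = 64, 37^16 = 37, 37^32 = 82
Test divisors in increasing order:
  k=1: 37^1 = 37 mod 99
  k=2: 37^2 = 82 mod 99
  k=3: 37^3 = 82 * 37 = 64 mod 99
  k=4: 37^4 = 91 mod 99
  k=5: 37^5 = 91 * 37 = 1 mod 99  <- first divisor giving 1
Order = 5

5


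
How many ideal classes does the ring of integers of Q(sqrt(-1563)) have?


K = Q(sqrt(-1563)). d mod 4 = 1, so D = disc(K) = d = -1563
h(K) equals the number of primitive reduced positive-definite forms (a, b, c) = a*x^2 + b*x*y + c*y^2 with b^2 - 4ac = D,
where reduced means |b| <= a <= c, with b >= 0 whenever |b| = a or a = c, and primitive means gcd(a, b, c) = 1.
Reduced forces 3a^2 <= |D| = 1563, so 1 <= a <= 22; b must have the parity of D, and c = (b^2 - D)/(4a) must be an integer >= a.
Enumerate a = 1..22, b in [-a, a]:
  a=1: (1, 1, 391)  [1]
  a=2: none
  a=3: (3, 3, 131)  [1]
  a=4..12: none
  a=13: (13, -7, 31), (13, 7, 31)  [2]
  a=14..16: none
  a=17: (17, -1, 23), (17, 1, 23)  [2]
  a=18..22: none
Total reduced forms: 1 + 1 + 2 + 2 = 6
h = 6

6


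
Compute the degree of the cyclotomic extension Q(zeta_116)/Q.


The degree equals Euler's totient phi(116).
116 = 2^2 * 29
phi(116) = 56

56


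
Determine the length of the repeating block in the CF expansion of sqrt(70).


Run the CF algorithm for sqrt(70).
a_0 = floor(sqrt(70)) = 8; set m_0=0, q_0=1.
Recurrence: m' = q*a - m,  q' = (d - m'^2)/q,  a' = floor((a_0 + m')/q').
  step 1: m=8, q=6, a=2
  step 2: m=4, q=9, a=1
  step 3: m=5, q=5, a=2
  step 4: m=5, q=9, a=1
  step 5: m=4, q=6, a=2
  step 6: m=8, q=1, a=16
a_6 = 2*a_0 = 16, so the period closes here.
sqrt(70) = [8; 2, 1, 2, 1, 2, 16]
Period length = 6

6


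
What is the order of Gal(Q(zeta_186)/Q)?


|Gal(Q(zeta_186)/Q)| = phi(186)
= 60

60


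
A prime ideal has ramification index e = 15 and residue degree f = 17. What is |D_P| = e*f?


|D_P| = e * f
= 15 * 17
= 255

255


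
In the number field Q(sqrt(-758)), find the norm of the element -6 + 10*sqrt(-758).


N(a + b*sqrt(d)) = a^2 - d*b^2
= (-6)^2 - (-758)*(10)^2
= 36 + 75800
= 75836

75836


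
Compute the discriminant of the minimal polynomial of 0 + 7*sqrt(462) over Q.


The element 0 + 7*sqrt(462) has minimal polynomial:
x^2 + 0*x - 22638
Discriminant = (0)^2 - 4*(-22638)
= 0 + 90552
= 90552

90552


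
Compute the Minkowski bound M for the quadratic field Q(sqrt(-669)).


d = -669, d mod 4 = 3, so disc(K) = 4d = -2676; |disc(K)| = 2676
Imaginary quadratic field, so n = 2, s = r2 = 1, r1 = 0
M = (n!/n^n) * (4/pi)^s * sqrt(|disc(K)|) = (2!/2^2) * (4/pi)^1 * sqrt(2676)
= 0.5 * 1.273240 * 51.730069
= 32.9324

32.9324


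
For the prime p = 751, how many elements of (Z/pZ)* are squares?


For prime p, the number of non-zero quadratic residues is (p-1)/2.
= (751-1)/2
= 375

375


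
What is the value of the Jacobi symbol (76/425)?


Compute (76/425) via quadratic reciprocity:
  pull out 2: (2/425) = +1  (since 425 mod 8 = 1)
  pull out 2: (2/425) = +1  (since 425 mod 8 = 1)
  reciprocity: (19/425) -> +(425/19)
  reduce: (7/19)
  reciprocity: (7/19) -> -(19/7)
  reduce: (5/7)
  reciprocity: (5/7) -> +(7/5)
  reduce: (2/5)
  pull out 2: (2/5) = -1  (since 5 mod 8 = 5)
  (1/5) = 1
Product of signs = 1

1


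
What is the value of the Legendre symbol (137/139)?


p = 139 is prime, so compute (137/139) with the reciprocity algorithm (Jacobi-symbol steps: pull out 2s via (2/n), flip via reciprocity, reduce):
  reciprocity: (137/139) -> +(139/137)
  reduce: (2/137)
  pull out 2: (2/137) = +1  (since 137 mod 8 = 1)
  (1/137) = 1
Product of signs = 1
(137/139) = 1

1


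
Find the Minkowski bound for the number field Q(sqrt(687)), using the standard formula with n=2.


d = 687, d mod 4 = 3, so disc(K) = 4d = 2748; |disc(K)| = 2748
Real quadratic field, so n = 2, s = r2 = 0, r1 = 2
M = (n!/n^n) * (4/pi)^s * sqrt(|disc(K)|) = (2!/2^2) * (4/pi)^0 * sqrt(2748)
= 0.5 * 1.000000 * 52.421370
= 26.2107

26.2107


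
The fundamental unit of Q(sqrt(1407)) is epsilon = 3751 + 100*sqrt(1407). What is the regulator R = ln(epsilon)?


epsilon = 3751 + 100*sqrt(1407)
= 7501.9999
R = ln(7501.9999)
= 8.9229

8.9229


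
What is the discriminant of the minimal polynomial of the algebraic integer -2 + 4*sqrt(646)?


The element -2 + 4*sqrt(646) has minimal polynomial:
x^2 + 4*x - 10332
Discriminant = (4)^2 - 4*(-10332)
= 16 + 41328
= 41344

41344


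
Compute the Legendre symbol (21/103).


p = 103 is prime, so compute (21/103) with the reciprocity algorithm (Jacobi-symbol steps: pull out 2s via (2/n), flip via reciprocity, reduce):
  reciprocity: (21/103) -> +(103/21)
  reduce: (19/21)
  reciprocity: (19/21) -> +(21/19)
  reduce: (2/19)
  pull out 2: (2/19) = -1  (since 19 mod 8 = 3)
  (1/19) = 1
Product of signs = -1
(21/103) = -1

-1


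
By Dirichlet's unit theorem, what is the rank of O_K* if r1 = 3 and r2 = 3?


By Dirichlet's unit theorem:
rank = r1 + r2 - 1
= 3 + 3 - 1
= 5

5


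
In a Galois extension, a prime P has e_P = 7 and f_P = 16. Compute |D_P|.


|D_P| = e * f
= 7 * 16
= 112

112


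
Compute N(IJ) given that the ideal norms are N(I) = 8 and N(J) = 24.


N(IJ) = N(I) * N(J)
= 8 * 24
= 192

192


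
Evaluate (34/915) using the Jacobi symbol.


Compute (34/915) via quadratic reciprocity:
  pull out 2: (2/915) = -1  (since 915 mod 8 = 3)
  reciprocity: (17/915) -> +(915/17)
  reduce: (14/17)
  pull out 2: (2/17) = +1  (since 17 mod 8 = 1)
  reciprocity: (7/17) -> +(17/7)
  reduce: (3/7)
  reciprocity: (3/7) -> -(7/3)
  reduce: (1/3)
  (1/3) = 1
Product of signs = 1

1


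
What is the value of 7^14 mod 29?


p = 29 is prime and the exponent is (p-1)/2 = 14, so by Euler's criterion 7^14 = (7/29) = +1 or -1 mod 29.
Compute by square-and-multiply:
  14 = 8 + 4 + 2 (binary 1110)
  Repeated squaring mod 29: 7^1 = 7, 7^2 = 20, 7^4 = 23, 7^8 = 7
  7^14 = 7^8 * 7^4 * 7^2 = 7 * 23 * 20 mod 29
    7 * 23 = 161 = 16 mod 29
    16 * 20 = 320 = 1 mod 29
  7^14 = 1 mod 29
Result 1: 7 is a quadratic residue mod 29.
7^14 mod 29 = 1

1


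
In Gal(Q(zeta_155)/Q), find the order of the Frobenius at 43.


The Frobenius at p in Gal(Q(zeta_n)/Q) = (Z/nZ)* is the class of p, so its order is ord_155(43), the smallest k >= 1 with 43^k = 1 mod 155.
n = 155 = 5 * 31, phi(155) = 120; the order divides phi(n).
Divisors of 120: 1, 2, 3, 4, 5, 6, 8, 10, 12, 15, 20, 24, 30, 40, 60, 120
Repeated squaring mod 155: 43^1 = 43, 43^2 = 144, 43^4 = 121, 43^8 = 71, 43^16 = 81, 43^32 = 51, 43^64 = 121
Test divisors in increasing order:
  k=1: 43^1 = 43 mod 155
  k=2: 43^2 = 144 mod 155
  k=3: 43^3 = 144 * 43 = 147 mod 155
  k=4: 43^4 = 121 mod 155
  k=5: 43^5 = 121 * 43 = 88 mod 155
  k=6: 43^6 = 121 * 144 = 64 mod 155
  k=8: 43^8 = 71 mod 155
  k=10: 43^10 = 71 * 144 = 149 mod 155
  k=12: 43^12 = 71 * 121 = 66 mod 155
  k=15: 43^15 = 71 * 121 * 144 * 43 = 92 mod 155
  k=20: 43^20 = 81 * 121 = 36 mod 155
  k=24: 43^24 = 81 * 71 = 16 mod 155
  k=30: 43^30 = 81 * 71 * 121 * 144 = 94 mod 155
  k=40: 43^40 = 51 * 71 = 56 mod 155
  k=60: 43^60 = 51 * 81 * 71 * 121 = 1 mod 155  <- first divisor giving 1
Order = 60

60


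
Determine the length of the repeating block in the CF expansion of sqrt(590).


Run the CF algorithm for sqrt(590).
a_0 = floor(sqrt(590)) = 24; set m_0=0, q_0=1.
Recurrence: m' = q*a - m,  q' = (d - m'^2)/q,  a' = floor((a_0 + m')/q').
  step 1: m=24, q=14, a=3
  step 2: m=18, q=19, a=2
  step 3: m=20, q=10, a=4
  step 4: m=20, q=19, a=2
  step 5: m=18, q=14, a=3
  step 6: m=24, q=1, a=48
a_6 = 2*a_0 = 48, so the period closes here.
sqrt(590) = [24; 3, 2, 4, 2, 3, 48]
Period length = 6

6


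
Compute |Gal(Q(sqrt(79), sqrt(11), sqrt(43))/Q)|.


The 3 square roots of distinct primes are multiplicatively independent over Q,
so [K:Q] = 2^3 and Gal(K/Q) is isomorphic to (Z/2Z)^3.
|Gal| = 2^3 = 8

8


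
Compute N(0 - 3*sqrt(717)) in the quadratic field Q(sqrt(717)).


N(a + b*sqrt(d)) = a^2 - d*b^2
= (0)^2 - (717)*(-3)^2
= 0 - 6453
= -6453

-6453


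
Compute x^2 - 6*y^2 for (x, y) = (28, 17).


x^2 - d*y^2
= 28^2 - 6*17^2
= 784 - 1734
= -950

-950


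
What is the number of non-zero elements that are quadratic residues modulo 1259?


For prime p, the number of non-zero quadratic residues is (p-1)/2.
= (1259-1)/2
= 629

629


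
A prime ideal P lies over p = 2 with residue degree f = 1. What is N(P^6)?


N(P^a) = p^(a*f)
= 2^(6*1)
= 2^6
= 64

64


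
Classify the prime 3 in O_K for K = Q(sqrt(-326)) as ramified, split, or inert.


K = Q(sqrt(-326)). Since d mod 4 = 2, disc(K) = -1304.
Check p | disc: -1304 mod 3 = 1.
p does not divide disc. Compute Legendre symbol (d/p):
1^((3-1)/2) mod 3 = 1
(d/p) = 1, so p splits: (p) = P*P' with e=1, f=1, g=2.
Therefore p is split.

split


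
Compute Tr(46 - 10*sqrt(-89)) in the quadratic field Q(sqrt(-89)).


Tr(a + b*sqrt(d)) = (a + b*sqrt(d)) + (a - b*sqrt(d)) = 2a
= 2 * (46)
= 92

92


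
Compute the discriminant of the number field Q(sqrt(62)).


For K = Q(sqrt(d)) with d squarefree: disc(K) = d if d = 1 mod 4, and disc(K) = 4d if d = 2 or 3 mod 4.
Here d = 62, and d mod 4 = 2.
d = 2 mod 4, not 1 (O_K = Z[sqrt(d)]), so disc(K) = 4d = 4 * (62) = 248

248


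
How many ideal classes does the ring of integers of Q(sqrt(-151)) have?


K = Q(sqrt(-151)). d mod 4 = 1, so D = disc(K) = d = -151
h(K) equals the number of primitive reduced positive-definite forms (a, b, c) = a*x^2 + b*x*y + c*y^2 with b^2 - 4ac = D,
where reduced means |b| <= a <= c, with b >= 0 whenever |b| = a or a = c, and primitive means gcd(a, b, c) = 1.
Reduced forces 3a^2 <= |D| = 151, so 1 <= a <= 7; b must have the parity of D, and c = (b^2 - D)/(4a) must be an integer >= a.
Enumerate a = 1..7, b in [-a, a]:
  a=1: (1, 1, 38)  [1]
  a=2: (2, -1, 19), (2, 1, 19)  [2]
  a=3: none
  a=4: (4, -3, 10), (4, 3, 10)  [2]
  a=5: (5, -3, 8), (5, 3, 8)  [2]
  a=6..7: none
Total reduced forms: 1 + 2 + 2 + 2 = 7
h = 7

7


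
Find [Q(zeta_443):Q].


The degree equals Euler's totient phi(443).
443 = 443
phi(443) = 442

442


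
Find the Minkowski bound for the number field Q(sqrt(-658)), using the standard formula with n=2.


d = -658, d mod 4 = 2, so disc(K) = 4d = -2632; |disc(K)| = 2632
Imaginary quadratic field, so n = 2, s = r2 = 1, r1 = 0
M = (n!/n^n) * (4/pi)^s * sqrt(|disc(K)|) = (2!/2^2) * (4/pi)^1 * sqrt(2632)
= 0.5 * 1.273240 * 51.303021
= 32.6605

32.6605


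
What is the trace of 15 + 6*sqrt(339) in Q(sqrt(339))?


Tr(a + b*sqrt(d)) = (a + b*sqrt(d)) + (a - b*sqrt(d)) = 2a
= 2 * (15)
= 30

30


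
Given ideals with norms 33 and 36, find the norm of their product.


N(IJ) = N(I) * N(J)
= 33 * 36
= 1188

1188


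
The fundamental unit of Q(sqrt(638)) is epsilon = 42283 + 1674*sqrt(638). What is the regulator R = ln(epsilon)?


epsilon = 42283 + 1674*sqrt(638)
= 84566.0000
R = ln(84566.0000)
= 11.3453

11.3453


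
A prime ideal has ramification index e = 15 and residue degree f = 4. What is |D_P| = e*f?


|D_P| = e * f
= 15 * 4
= 60

60


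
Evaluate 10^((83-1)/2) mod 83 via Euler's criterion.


p = 83 is prime and the exponent is (p-1)/2 = 41, so by Euler's criterion 10^41 = (10/83) = +1 or -1 mod 83.
Compute by square-and-multiply:
  41 = 32 + 8 + 1 (binary 101001)
  Repeated squaring mod 83: 10^1 = 10, 10^2 = 17, 10^4 = 40, 10^8 = 23, 10^16 = 31, 10^32 = 48
  10^41 = 10^32 * 10^8 * 10^1 = 48 * 23 * 10 mod 83
    48 * 23 = 1104 = 25 mod 83
    25 * 10 = 250 = 1 mod 83
  10^41 = 1 mod 83
Result 1: 10 is a quadratic residue mod 83.
10^41 mod 83 = 1

1


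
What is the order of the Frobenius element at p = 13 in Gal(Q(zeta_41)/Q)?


The Frobenius at p in Gal(Q(zeta_n)/Q) = (Z/nZ)* is the class of p, so its order is ord_41(13), the smallest k >= 1 with 13^k = 1 mod 41.
n = 41 = 41, phi(41) = 40; the order divides phi(n).
Divisors of 40: 1, 2, 4, 5, 8, 10, 20, 40
Repeated squaring mod 41: 13^1 = 13, 13^2 = 5, 13^4 = 25, 13^8 = 10, 13^16 = 18, 13^32 = 37
Test divisors in increasing order:
  k=1: 13^1 = 13 mod 41
  k=2: 13^2 = 5 mod 41
  k=4: 13^4 = 25 mod 41
  k=5: 13^5 = 25 * 13 = 38 mod 41
  k=8: 13^8 = 10 mod 41
  k=10: 13^10 = 10 * 5 = 9 mod 41
  k=20: 13^20 = 18 * 25 = 40 mod 41
  k=40: 13^40 = 37 * 10 = 1 mod 41  <- first divisor giving 1
Order = 40

40


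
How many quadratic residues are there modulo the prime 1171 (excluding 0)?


For prime p, the number of non-zero quadratic residues is (p-1)/2.
= (1171-1)/2
= 585

585


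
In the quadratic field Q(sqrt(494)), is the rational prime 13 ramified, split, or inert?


K = Q(sqrt(494)). Since d mod 4 = 2, disc(K) = 1976.
Check p | disc: 1976 mod 13 = 0.
p divides disc, so p ramifies: (p) = P^2 with e=2, f=1, g=1.
Therefore p is ramified.

ramified


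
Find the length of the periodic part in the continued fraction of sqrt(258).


Run the CF algorithm for sqrt(258).
a_0 = floor(sqrt(258)) = 16; set m_0=0, q_0=1.
Recurrence: m' = q*a - m,  q' = (d - m'^2)/q,  a' = floor((a_0 + m')/q').
  step 1: m=16, q=2, a=16
  step 2: m=16, q=1, a=32
a_2 = 2*a_0 = 32, so the period closes here.
sqrt(258) = [16; 16, 32]
Period length = 2

2


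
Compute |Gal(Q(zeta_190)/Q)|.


|Gal(Q(zeta_190)/Q)| = phi(190)
= 72

72


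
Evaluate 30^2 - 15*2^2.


x^2 - d*y^2
= 30^2 - 15*2^2
= 900 - 60
= 840

840


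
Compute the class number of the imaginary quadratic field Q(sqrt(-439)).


K = Q(sqrt(-439)). d mod 4 = 1, so D = disc(K) = d = -439
h(K) equals the number of primitive reduced positive-definite forms (a, b, c) = a*x^2 + b*x*y + c*y^2 with b^2 - 4ac = D,
where reduced means |b| <= a <= c, with b >= 0 whenever |b| = a or a = c, and primitive means gcd(a, b, c) = 1.
Reduced forces 3a^2 <= |D| = 439, so 1 <= a <= 12; b must have the parity of D, and c = (b^2 - D)/(4a) must be an integer >= a.
Enumerate a = 1..12, b in [-a, a]:
  a=1: (1, 1, 110)  [1]
  a=2: (2, -1, 55), (2, 1, 55)  [2]
  a=3: none
  a=4: (4, -3, 28), (4, 3, 28)  [2]
  a=5: (5, -1, 22), (5, 1, 22)  [2]
  a=6: none
  a=7: (7, -3, 16), (7, 3, 16)  [2]
  a=8: (8, -3, 14), (8, 3, 14)  [2]
  a=9: none
  a=10: (10, -9, 13), (10, -1, 11), (10, 1, 11), (10, 9, 13)  [4]
  a=11..12: none
Total reduced forms: 1 + 2 + 2 + 2 + 2 + 2 + 4 = 15
h = 15

15


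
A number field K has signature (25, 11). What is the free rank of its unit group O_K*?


By Dirichlet's unit theorem:
rank = r1 + r2 - 1
= 25 + 11 - 1
= 35

35


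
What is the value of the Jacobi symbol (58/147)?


Compute (58/147) via quadratic reciprocity:
  pull out 2: (2/147) = -1  (since 147 mod 8 = 3)
  reciprocity: (29/147) -> +(147/29)
  reduce: (2/29)
  pull out 2: (2/29) = -1  (since 29 mod 8 = 5)
  (1/29) = 1
Product of signs = 1

1


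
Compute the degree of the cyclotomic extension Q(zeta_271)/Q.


The degree equals Euler's totient phi(271).
271 = 271
phi(271) = 270

270


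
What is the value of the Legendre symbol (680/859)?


p = 859 is prime, so compute (680/859) with the reciprocity algorithm (Jacobi-symbol steps: pull out 2s via (2/n), flip via reciprocity, reduce):
  pull out 2: (2/859) = -1  (since 859 mod 8 = 3)
  pull out 2: (2/859) = -1  (since 859 mod 8 = 3)
  pull out 2: (2/859) = -1  (since 859 mod 8 = 3)
  reciprocity: (85/859) -> +(859/85)
  reduce: (9/85)
  reciprocity: (9/85) -> +(85/9)
  reduce: (4/9)
  pull out 2: (2/9) = +1  (since 9 mod 8 = 1)
  pull out 2: (2/9) = +1  (since 9 mod 8 = 1)
  (1/9) = 1
Product of signs = -1
(680/859) = -1

-1


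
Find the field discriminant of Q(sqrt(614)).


For K = Q(sqrt(d)) with d squarefree: disc(K) = d if d = 1 mod 4, and disc(K) = 4d if d = 2 or 3 mod 4.
Here d = 614, and d mod 4 = 2.
d = 2 mod 4, not 1 (O_K = Z[sqrt(d)]), so disc(K) = 4d = 4 * (614) = 2456

2456


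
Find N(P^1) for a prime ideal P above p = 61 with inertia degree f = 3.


N(P^a) = p^(a*f)
= 61^(1*3)
= 61^3
= 226981

226981


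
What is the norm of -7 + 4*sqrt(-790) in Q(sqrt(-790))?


N(a + b*sqrt(d)) = a^2 - d*b^2
= (-7)^2 - (-790)*(4)^2
= 49 + 12640
= 12689

12689


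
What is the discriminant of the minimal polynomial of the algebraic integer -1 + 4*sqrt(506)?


The element -1 + 4*sqrt(506) has minimal polynomial:
x^2 + 2*x - 8095
Discriminant = (2)^2 - 4*(-8095)
= 4 + 32380
= 32384

32384


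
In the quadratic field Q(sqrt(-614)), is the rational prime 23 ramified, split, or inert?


K = Q(sqrt(-614)). Since d mod 4 = 2, disc(K) = -2456.
Check p | disc: -2456 mod 23 = 5.
p does not divide disc. Compute Legendre symbol (d/p):
7^((23-1)/2) mod 23 = -1
(d/p) = -1, so p is inert: (p) stays prime with e=1, f=2, g=1.
Therefore p is inert.

inert


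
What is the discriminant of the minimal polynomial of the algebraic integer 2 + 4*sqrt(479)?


The element 2 + 4*sqrt(479) has minimal polynomial:
x^2 - 4*x - 7660
Discriminant = (-4)^2 - 4*(-7660)
= 16 + 30640
= 30656

30656


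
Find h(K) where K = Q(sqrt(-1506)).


K = Q(sqrt(-1506)). d mod 4 = 2, so D = disc(K) = 4d = -6024
h(K) equals the number of primitive reduced positive-definite forms (a, b, c) = a*x^2 + b*x*y + c*y^2 with b^2 - 4ac = D,
where reduced means |b| <= a <= c, with b >= 0 whenever |b| = a or a = c, and primitive means gcd(a, b, c) = 1.
Reduced forces 3a^2 <= |D| = 6024, so 1 <= a <= 44; b must have the parity of D, and c = (b^2 - D)/(4a) must be an integer >= a.
Enumerate a = 1..44, b in [-a, a]:
  a=1: (1, 0, 1506)  [1]
  a=2: (2, 0, 753)  [1]
  a=3: (3, 0, 502)  [1]
  a=4: none
  a=5: (5, -4, 302), (5, 4, 302)  [2]
  a=6: (6, 0, 251)  [1]
  a=7..9: none
  a=10: (10, -4, 151), (10, 4, 151)  [2]
  a=11: (11, -2, 137), (11, 2, 137)  [2]
  a=12..14: none
  a=15: (15, -6, 101), (15, 6, 101)  [2]
  a=16..21: none
  a=22: (22, -20, 73), (22, 20, 73)  [2]
  a=23: (23, -18, 69), (23, 18, 69)  [2]
  a=24: none
  a=25: (25, -24, 66), (25, 24, 66)  [2]
  a=26..29: none
  a=30: (30, -24, 55), (30, 24, 55)  [2]
  a=31..32: none
  a=33: (33, -24, 50), (33, 24, 50)  [2]
  a=34..36: none
  a=37: (37, -28, 46), (37, 28, 46)  [2]
  a=38..44: none
Total reduced forms: 1 + 1 + 1 + 2 + 1 + 2 + 2 + 2 + 2 + 2 + 2 + 2 + 2 + 2 = 24
h = 24

24


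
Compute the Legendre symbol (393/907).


p = 907 is prime, so compute (393/907) with the reciprocity algorithm (Jacobi-symbol steps: pull out 2s via (2/n), flip via reciprocity, reduce):
  reciprocity: (393/907) -> +(907/393)
  reduce: (121/393)
  reciprocity: (121/393) -> +(393/121)
  reduce: (30/121)
  pull out 2: (2/121) = +1  (since 121 mod 8 = 1)
  reciprocity: (15/121) -> +(121/15)
  reduce: (1/15)
  (1/15) = 1
Product of signs = 1
(393/907) = 1

1


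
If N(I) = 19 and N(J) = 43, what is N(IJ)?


N(IJ) = N(I) * N(J)
= 19 * 43
= 817

817


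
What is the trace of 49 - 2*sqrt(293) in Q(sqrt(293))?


Tr(a + b*sqrt(d)) = (a + b*sqrt(d)) + (a - b*sqrt(d)) = 2a
= 2 * (49)
= 98

98


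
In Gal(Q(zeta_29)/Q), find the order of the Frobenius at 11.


The Frobenius at p in Gal(Q(zeta_n)/Q) = (Z/nZ)* is the class of p, so its order is ord_29(11), the smallest k >= 1 with 11^k = 1 mod 29.
n = 29 = 29, phi(29) = 28; the order divides phi(n).
Divisors of 28: 1, 2, 4, 7, 14, 28
Repeated squaring mod 29: 11^1 = 11, 11^2 = 5, 11^4 = 25, 11^8 = 16, 11^16 = 24
Test divisors in increasing order:
  k=1: 11^1 = 11 mod 29
  k=2: 11^2 = 5 mod 29
  k=4: 11^4 = 25 mod 29
  k=7: 11^7 = 25 * 5 * 11 = 12 mod 29
  k=14: 11^14 = 16 * 25 * 5 = 28 mod 29
  k=28: 11^28 = 24 * 16 * 25 = 1 mod 29  <- first divisor giving 1
Order = 28

28


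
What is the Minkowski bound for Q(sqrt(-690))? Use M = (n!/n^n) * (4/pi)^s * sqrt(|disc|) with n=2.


d = -690, d mod 4 = 2, so disc(K) = 4d = -2760; |disc(K)| = 2760
Imaginary quadratic field, so n = 2, s = r2 = 1, r1 = 0
M = (n!/n^n) * (4/pi)^s * sqrt(|disc(K)|) = (2!/2^2) * (4/pi)^1 * sqrt(2760)
= 0.5 * 1.273240 * 52.535702
= 33.4453

33.4453


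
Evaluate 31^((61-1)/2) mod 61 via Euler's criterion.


p = 61 is prime and the exponent is (p-1)/2 = 30, so by Euler's criterion 31^30 = (31/61) = +1 or -1 mod 61.
Compute by square-and-multiply:
  30 = 16 + 8 + 4 + 2 (binary 11110)
  Repeated squaring mod 61: 31^1 = 31, 31^2 = 46, 31^4 = 42, 31^8 = 56, 31^16 = 25
  31^30 = 31^16 * 31^8 * 31^4 * 31^2 = 25 * 56 * 42 * 46 mod 61
    25 * 56 = 1400 = 58 mod 61
    58 * 42 = 2436 = 57 mod 61
    57 * 46 = 2622 = 60 mod 61
  31^30 = 60 mod 61
Result 60 = p - 1 = -1 mod 61: 31 is a quadratic non-residue mod 61. As a residue in [0, p-1] the value is 60.
31^30 mod 61 = 60

60


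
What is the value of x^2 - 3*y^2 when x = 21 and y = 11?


x^2 - d*y^2
= 21^2 - 3*11^2
= 441 - 363
= 78

78


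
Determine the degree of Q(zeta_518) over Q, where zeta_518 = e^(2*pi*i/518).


The degree equals Euler's totient phi(518).
518 = 2 * 7 * 37
phi(518) = 216

216


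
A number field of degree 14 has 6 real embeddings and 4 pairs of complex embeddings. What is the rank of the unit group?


By Dirichlet's unit theorem:
rank = r1 + r2 - 1
= 6 + 4 - 1
= 9

9


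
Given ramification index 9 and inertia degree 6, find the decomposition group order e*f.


|D_P| = e * f
= 9 * 6
= 54

54


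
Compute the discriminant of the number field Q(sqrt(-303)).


For K = Q(sqrt(d)) with d squarefree: disc(K) = d if d = 1 mod 4, and disc(K) = 4d if d = 2 or 3 mod 4.
Here d = -303, and d mod 4 = 1.
d = 1 mod 4 (O_K = Z[(1+sqrt(d))/2]), so disc(K) = d = -303

-303


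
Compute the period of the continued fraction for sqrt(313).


Run the CF algorithm for sqrt(313).
a_0 = floor(sqrt(313)) = 17; set m_0=0, q_0=1.
Recurrence: m' = q*a - m,  q' = (d - m'^2)/q,  a' = floor((a_0 + m')/q').
  step 1: m=17, q=24, a=1
  step 2: m=7, q=11, a=2
  step 3: m=15, q=8, a=4
  step 4: m=17, q=3, a=11
  step 5: m=16, q=19, a=1
  step 6: m=3, q=16, a=1
  step 7: m=13, q=9, a=3
  step 8: m=14, q=13, a=2
  step 9: m=12, q=13, a=2
  step 10: m=14, q=9, a=3
  step 11: m=13, q=16, a=1
  step 12: m=3, q=19, a=1
  step 13: m=16, q=3, a=11
  step 14: m=17, q=8, a=4
  step 15: m=15, q=11, a=2
  step 16: m=7, q=24, a=1
  step 17: m=17, q=1, a=34
a_17 = 2*a_0 = 34, so the period closes here.
sqrt(313) = [17; 1, 2, 4, 11, 1, 1, 3, 2, 2, 3, 1, 1, 11, 4, 2, 1, 34]
Period length = 17

17


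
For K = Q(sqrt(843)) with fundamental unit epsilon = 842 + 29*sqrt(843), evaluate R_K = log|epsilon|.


epsilon = 842 + 29*sqrt(843)
= 1683.9994
R = ln(1683.9994)
= 7.4289

7.4289


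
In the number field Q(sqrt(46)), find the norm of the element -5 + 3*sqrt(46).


N(a + b*sqrt(d)) = a^2 - d*b^2
= (-5)^2 - (46)*(3)^2
= 25 - 414
= -389

-389


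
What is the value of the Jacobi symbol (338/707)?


Compute (338/707) via quadratic reciprocity:
  pull out 2: (2/707) = -1  (since 707 mod 8 = 3)
  reciprocity: (169/707) -> +(707/169)
  reduce: (31/169)
  reciprocity: (31/169) -> +(169/31)
  reduce: (14/31)
  pull out 2: (2/31) = +1  (since 31 mod 8 = 7)
  reciprocity: (7/31) -> -(31/7)
  reduce: (3/7)
  reciprocity: (3/7) -> -(7/3)
  reduce: (1/3)
  (1/3) = 1
Product of signs = -1

-1


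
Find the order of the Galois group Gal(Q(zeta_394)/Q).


|Gal(Q(zeta_394)/Q)| = phi(394)
= 196

196


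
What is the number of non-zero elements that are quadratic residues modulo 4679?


For prime p, the number of non-zero quadratic residues is (p-1)/2.
= (4679-1)/2
= 2339

2339


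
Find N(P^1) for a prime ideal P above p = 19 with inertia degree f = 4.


N(P^a) = p^(a*f)
= 19^(1*4)
= 19^4
= 130321

130321


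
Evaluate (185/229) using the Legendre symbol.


p = 229 is prime, so compute (185/229) with the reciprocity algorithm (Jacobi-symbol steps: pull out 2s via (2/n), flip via reciprocity, reduce):
  reciprocity: (185/229) -> +(229/185)
  reduce: (44/185)
  pull out 2: (2/185) = +1  (since 185 mod 8 = 1)
  pull out 2: (2/185) = +1  (since 185 mod 8 = 1)
  reciprocity: (11/185) -> +(185/11)
  reduce: (9/11)
  reciprocity: (9/11) -> +(11/9)
  reduce: (2/9)
  pull out 2: (2/9) = +1  (since 9 mod 8 = 1)
  (1/9) = 1
Product of signs = 1
(185/229) = 1

1


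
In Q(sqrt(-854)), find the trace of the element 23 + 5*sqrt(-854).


Tr(a + b*sqrt(d)) = (a + b*sqrt(d)) + (a - b*sqrt(d)) = 2a
= 2 * (23)
= 46

46


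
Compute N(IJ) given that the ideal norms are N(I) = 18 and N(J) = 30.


N(IJ) = N(I) * N(J)
= 18 * 30
= 540

540


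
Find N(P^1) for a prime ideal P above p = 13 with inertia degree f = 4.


N(P^a) = p^(a*f)
= 13^(1*4)
= 13^4
= 28561

28561


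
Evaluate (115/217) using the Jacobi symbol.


Compute (115/217) via quadratic reciprocity:
  reciprocity: (115/217) -> +(217/115)
  reduce: (102/115)
  pull out 2: (2/115) = -1  (since 115 mod 8 = 3)
  reciprocity: (51/115) -> -(115/51)
  reduce: (13/51)
  reciprocity: (13/51) -> +(51/13)
  reduce: (12/13)
  pull out 2: (2/13) = -1  (since 13 mod 8 = 5)
  pull out 2: (2/13) = -1  (since 13 mod 8 = 5)
  reciprocity: (3/13) -> +(13/3)
  reduce: (1/3)
  (1/3) = 1
Product of signs = 1

1


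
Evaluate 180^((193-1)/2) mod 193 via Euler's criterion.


p = 193 is prime and the exponent is (p-1)/2 = 96, so by Euler's criterion 180^96 = (180/193) = +1 or -1 mod 193.
Compute by square-and-multiply:
  96 = 64 + 32 (binary 1100000)
  Repeated squaring mod 193: 180^1 = 180, 180^2 = 169, 180^4 = 190, 180^8 = 9, 180^16 = 81, 180^32 = 192, 180^64 = 1
  180^96 = 180^64 * 180^32 = 1 * 192 mod 193
    1 * 192 = 192 = 192 mod 193
  180^96 = 192 mod 193
Result 192 = p - 1 = -1 mod 193: 180 is a quadratic non-residue mod 193. As a residue in [0, p-1] the value is 192.
180^96 mod 193 = 192

192


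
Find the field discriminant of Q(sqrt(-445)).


For K = Q(sqrt(d)) with d squarefree: disc(K) = d if d = 1 mod 4, and disc(K) = 4d if d = 2 or 3 mod 4.
Here d = -445, and d mod 4 = 3.
d = 3 mod 4, not 1 (O_K = Z[sqrt(d)]), so disc(K) = 4d = 4 * (-445) = -1780

-1780


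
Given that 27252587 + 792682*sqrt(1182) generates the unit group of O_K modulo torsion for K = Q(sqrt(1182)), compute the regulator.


epsilon = 27252587 + 792682*sqrt(1182)
= 5.4505e+07
R = ln(5.4505e+07)
= 17.8138

17.8138


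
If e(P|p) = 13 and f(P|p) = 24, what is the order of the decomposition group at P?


|D_P| = e * f
= 13 * 24
= 312

312


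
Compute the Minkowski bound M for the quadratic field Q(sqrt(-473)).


d = -473, d mod 4 = 3, so disc(K) = 4d = -1892; |disc(K)| = 1892
Imaginary quadratic field, so n = 2, s = r2 = 1, r1 = 0
M = (n!/n^n) * (4/pi)^s * sqrt(|disc(K)|) = (2!/2^2) * (4/pi)^1 * sqrt(1892)
= 0.5 * 1.273240 * 43.497126
= 27.6911

27.6911


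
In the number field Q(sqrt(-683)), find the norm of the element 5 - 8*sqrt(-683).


N(a + b*sqrt(d)) = a^2 - d*b^2
= (5)^2 - (-683)*(-8)^2
= 25 + 43712
= 43737

43737


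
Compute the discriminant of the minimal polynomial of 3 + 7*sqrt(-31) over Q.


The element 3 + 7*sqrt(-31) has minimal polynomial:
x^2 - 6*x + 1528
Discriminant = (-6)^2 - 4*(1528)
= 36 - 6112
= -6076

-6076


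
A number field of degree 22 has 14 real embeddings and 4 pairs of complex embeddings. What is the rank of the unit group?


By Dirichlet's unit theorem:
rank = r1 + r2 - 1
= 14 + 4 - 1
= 17

17


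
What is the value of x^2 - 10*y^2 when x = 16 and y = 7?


x^2 - d*y^2
= 16^2 - 10*7^2
= 256 - 490
= -234

-234


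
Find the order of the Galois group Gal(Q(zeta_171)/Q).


|Gal(Q(zeta_171)/Q)| = phi(171)
= 108

108


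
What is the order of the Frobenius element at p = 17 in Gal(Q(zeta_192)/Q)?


The Frobenius at p in Gal(Q(zeta_n)/Q) = (Z/nZ)* is the class of p, so its order is ord_192(17), the smallest k >= 1 with 17^k = 1 mod 192.
n = 192 = 2^6 * 3, phi(192) = 64; the order divides phi(n).
Divisors of 64: 1, 2, 4, 8, 16, 32, 64
Repeated squaring mod 192: 17^1 = 17, 17^2 = 97, 17^4 = 1, 17^8 = 1, 17^16 = 1, 17^32 = 1, 17^64 = 1
Test divisors in increasing order:
  k=1: 17^1 = 17 mod 192
  k=2: 17^2 = 97 mod 192
  k=4: 17^4 = 1 mod 192  <- first divisor giving 1
Order = 4

4
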